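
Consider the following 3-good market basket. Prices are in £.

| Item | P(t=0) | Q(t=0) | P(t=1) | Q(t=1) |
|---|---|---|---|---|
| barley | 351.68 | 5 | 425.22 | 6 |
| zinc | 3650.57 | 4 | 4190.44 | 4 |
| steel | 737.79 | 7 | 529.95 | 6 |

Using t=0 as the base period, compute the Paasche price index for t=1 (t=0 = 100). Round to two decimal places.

Paasche price index uses current-period quantities as weights.
ΣP(t=1)·Q(t=1) = 425.22×6 + 4190.44×4 + 529.95×6 = 2551.32 + 16761.76 + 3179.7 = 22492.78
ΣP(t=0)·Q(t=1) = 351.68×6 + 3650.57×4 + 737.79×6 = 2110.08 + 14602.28 + 4426.74 = 21139.1
Index = 22492.78 / 21139.1 × 100 = 106.4037

106.40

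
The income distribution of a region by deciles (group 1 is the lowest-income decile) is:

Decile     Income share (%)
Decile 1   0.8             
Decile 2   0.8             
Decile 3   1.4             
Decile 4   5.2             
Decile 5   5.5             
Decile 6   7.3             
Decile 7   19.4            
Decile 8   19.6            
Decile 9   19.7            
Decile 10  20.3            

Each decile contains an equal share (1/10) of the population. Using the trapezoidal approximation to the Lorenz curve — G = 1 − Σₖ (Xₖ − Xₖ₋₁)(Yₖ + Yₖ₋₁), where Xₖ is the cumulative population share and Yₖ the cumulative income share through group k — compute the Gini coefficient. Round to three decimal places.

Cumulative income shares Yₖ: 0.0080, 0.0160, 0.0300, 0.0820, 0.1370, 0.2100, 0.4040, 0.6000, 0.7970, 1.0000
Σ (Xₖ−Xₖ₋₁)(Yₖ+Yₖ₋₁) = (1/10)(0.0080+0.0000) + (1/10)(0.0160+0.0080) + (1/10)(0.0300+0.0160) + (1/10)(0.0820+0.0300) + (1/10)(0.1370+0.0820) + (1/10)(0.2100+0.1370) + (1/10)(0.4040+0.2100) + (1/10)(0.6000+0.4040) + (1/10)(0.7970+0.6000) + (1/10)(1.0000+0.7970)
  = 0.0008 + 0.0024 + 0.0046 + 0.0112 + 0.0219 + 0.0347 + 0.0614 + 0.1004 + 0.1397 + 0.1797 = 0.5568
G = 1 − 0.5568 = 0.4432

0.443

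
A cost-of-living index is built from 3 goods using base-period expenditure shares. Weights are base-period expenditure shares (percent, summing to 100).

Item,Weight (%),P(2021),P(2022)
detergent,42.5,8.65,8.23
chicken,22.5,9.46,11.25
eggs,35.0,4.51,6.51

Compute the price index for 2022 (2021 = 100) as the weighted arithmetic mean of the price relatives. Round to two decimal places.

117.71

detergent: 42.5 × (8.23/8.65) = 42.5 × 0.951445 = 40.4364
chicken: 22.5 × (11.25/9.46) = 22.5 × 1.189218 = 26.7574
eggs: 35.0 × (6.51/4.51) = 35.0 × 1.443459 = 50.5211
Index = Σ wᵢ·(p₁ᵢ/p₀ᵢ) = 40.4364 + 26.7574 + 50.5211 = 117.7149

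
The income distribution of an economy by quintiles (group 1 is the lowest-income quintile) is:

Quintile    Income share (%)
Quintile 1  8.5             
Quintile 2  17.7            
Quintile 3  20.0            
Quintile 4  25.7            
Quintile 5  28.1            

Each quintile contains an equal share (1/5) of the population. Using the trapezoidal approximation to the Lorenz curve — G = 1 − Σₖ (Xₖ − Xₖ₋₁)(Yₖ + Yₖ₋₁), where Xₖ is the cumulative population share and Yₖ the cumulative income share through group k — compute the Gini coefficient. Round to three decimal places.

Cumulative income shares Yₖ: 0.0850, 0.2620, 0.4620, 0.7190, 1.0000
Σ (Xₖ−Xₖ₋₁)(Yₖ+Yₖ₋₁) = (1/5)(0.0850+0.0000) + (1/5)(0.2620+0.0850) + (1/5)(0.4620+0.2620) + (1/5)(0.7190+0.4620) + (1/5)(1.0000+0.7190)
  = 0.0170 + 0.0694 + 0.1448 + 0.2362 + 0.3438 = 0.8112
G = 1 − 0.8112 = 0.1888

0.189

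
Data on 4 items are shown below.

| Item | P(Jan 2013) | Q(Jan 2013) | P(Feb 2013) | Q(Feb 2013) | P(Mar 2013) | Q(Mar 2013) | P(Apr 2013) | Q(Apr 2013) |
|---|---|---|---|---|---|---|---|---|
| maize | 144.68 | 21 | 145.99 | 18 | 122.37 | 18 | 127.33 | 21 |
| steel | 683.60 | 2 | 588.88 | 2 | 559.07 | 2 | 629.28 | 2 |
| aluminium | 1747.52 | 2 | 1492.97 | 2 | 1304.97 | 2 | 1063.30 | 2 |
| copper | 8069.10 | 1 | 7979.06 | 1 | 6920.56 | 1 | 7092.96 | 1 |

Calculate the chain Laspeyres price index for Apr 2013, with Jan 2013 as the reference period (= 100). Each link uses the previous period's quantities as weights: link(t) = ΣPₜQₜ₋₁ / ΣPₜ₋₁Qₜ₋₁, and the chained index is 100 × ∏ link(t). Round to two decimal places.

82.34

Link Jan 2013→Feb 2013:
ΣP(Feb 2013)Q(Jan 2013) = 145.99×21 + 588.88×2 + 1492.97×2 + 7979.06×1 = 3065.79 + 1177.76 + 2985.94 + 7979.06 = 15208.55
ΣP(Jan 2013)Q(Jan 2013) = 144.68×21 + 683.60×2 + 1747.52×2 + 8069.10×1 = 3038.28 + 1367.2 + 3495.04 + 8069.1 = 15969.62
link = 15208.55/15969.62 = 0.952343
Link Feb 2013→Mar 2013:
ΣP(Mar 2013)Q(Feb 2013) = 122.37×18 + 559.07×2 + 1304.97×2 + 6920.56×1 = 2202.66 + 1118.14 + 2609.94 + 6920.56 = 12851.3
ΣP(Feb 2013)Q(Feb 2013) = 145.99×18 + 588.88×2 + 1492.97×2 + 7979.06×1 = 2627.82 + 1177.76 + 2985.94 + 7979.06 = 14770.58
link = 12851.3/14770.58 = 0.870061
Link Mar 2013→Apr 2013:
ΣP(Apr 2013)Q(Mar 2013) = 127.33×18 + 629.28×2 + 1063.30×2 + 7092.96×1 = 2291.94 + 1258.56 + 2126.6 + 7092.96 = 12770.06
ΣP(Mar 2013)Q(Mar 2013) = 122.37×18 + 559.07×2 + 1304.97×2 + 6920.56×1 = 2202.66 + 1118.14 + 2609.94 + 6920.56 = 12851.3
link = 12770.06/12851.3 = 0.993678
Chained index = 100 × 0.952343 × 0.870061 × 0.993678 = 82.3358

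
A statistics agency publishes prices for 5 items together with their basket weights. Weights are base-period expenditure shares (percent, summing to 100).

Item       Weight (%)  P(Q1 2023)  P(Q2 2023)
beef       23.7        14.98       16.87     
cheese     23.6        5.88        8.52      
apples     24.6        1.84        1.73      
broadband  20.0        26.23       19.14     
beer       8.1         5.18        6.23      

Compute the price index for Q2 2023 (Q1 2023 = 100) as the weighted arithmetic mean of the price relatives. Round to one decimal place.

beef: 23.7 × (16.87/14.98) = 23.7 × 1.126168 = 26.6902
cheese: 23.6 × (8.52/5.88) = 23.6 × 1.448980 = 34.1959
apples: 24.6 × (1.73/1.84) = 24.6 × 0.940217 = 23.1293
broadband: 20.0 × (19.14/26.23) = 20.0 × 0.729699 = 14.5940
beer: 8.1 × (6.23/5.18) = 8.1 × 1.202703 = 9.7419
Index = Σ wᵢ·(p₁ᵢ/p₀ᵢ) = 26.6902 + 34.1959 + 23.1293 + 14.5940 + 9.7419 = 108.3513

108.4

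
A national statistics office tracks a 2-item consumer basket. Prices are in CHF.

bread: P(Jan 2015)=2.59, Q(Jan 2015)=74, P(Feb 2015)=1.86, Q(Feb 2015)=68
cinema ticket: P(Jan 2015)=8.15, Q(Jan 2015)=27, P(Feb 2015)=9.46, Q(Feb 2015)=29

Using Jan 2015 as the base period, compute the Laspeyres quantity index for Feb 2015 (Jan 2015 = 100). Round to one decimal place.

Laspeyres quantity index uses base-period prices as weights.
ΣP(Jan 2015)·Q(Feb 2015) = 2.59×68 + 8.15×29 = 176.12 + 236.35 = 412.47
ΣP(Jan 2015)·Q(Jan 2015) = 2.59×74 + 8.15×27 = 191.66 + 220.05 = 411.71
Index = 412.47 / 411.71 × 100 = 100.1846

100.2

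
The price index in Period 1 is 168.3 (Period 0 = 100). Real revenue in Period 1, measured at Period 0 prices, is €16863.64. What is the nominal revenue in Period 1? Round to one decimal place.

Nominal = Real × (Index/100) = 16863.64 × (168.3/100)
        = 16863.64 × 1.683 = 28381.5061

28381.5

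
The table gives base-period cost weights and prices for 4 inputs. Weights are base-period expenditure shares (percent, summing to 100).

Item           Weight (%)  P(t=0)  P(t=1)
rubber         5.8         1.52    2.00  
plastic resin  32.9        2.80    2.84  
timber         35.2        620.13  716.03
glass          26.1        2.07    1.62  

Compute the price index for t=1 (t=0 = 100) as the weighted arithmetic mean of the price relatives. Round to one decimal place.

rubber: 5.8 × (2.00/1.52) = 5.8 × 1.315789 = 7.6316
plastic resin: 32.9 × (2.84/2.80) = 32.9 × 1.014286 = 33.3700
timber: 35.2 × (716.03/620.13) = 35.2 × 1.154645 = 40.6435
glass: 26.1 × (1.62/2.07) = 26.1 × 0.782609 = 20.4261
Index = Σ wᵢ·(p₁ᵢ/p₀ᵢ) = 7.6316 + 33.3700 + 40.6435 + 20.4261 = 102.0712

102.1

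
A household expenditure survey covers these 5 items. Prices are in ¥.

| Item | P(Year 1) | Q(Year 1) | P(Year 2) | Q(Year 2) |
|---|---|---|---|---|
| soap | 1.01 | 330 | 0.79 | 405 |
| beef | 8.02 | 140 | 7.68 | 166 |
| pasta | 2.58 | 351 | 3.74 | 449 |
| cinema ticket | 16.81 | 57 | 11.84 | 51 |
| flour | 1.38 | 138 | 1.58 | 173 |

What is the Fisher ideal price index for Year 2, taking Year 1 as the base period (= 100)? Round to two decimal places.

102.39

Laspeyres component (base-period weights):
ΣP(Year 2)Q(Year 1) = 0.79×330 + 7.68×140 + 3.74×351 + 11.84×57 + 1.58×138 = 260.7 + 1075.2 + 1312.74 + 674.88 + 218.04 = 3541.56
ΣP(Year 1)Q(Year 1) = 1.01×330 + 8.02×140 + 2.58×351 + 16.81×57 + 1.38×138 = 333.3 + 1122.8 + 905.58 + 958.17 + 190.44 = 3510.29
L = 3541.56 / 3510.29 × 100 = 100.8908
Paasche component (current-period weights):
ΣP(Year 2)Q(Year 2) = 0.79×405 + 7.68×166 + 3.74×449 + 11.84×51 + 1.58×173 = 319.95 + 1274.88 + 1679.26 + 603.84 + 273.34 = 4151.27
ΣP(Year 1)Q(Year 2) = 1.01×405 + 8.02×166 + 2.58×449 + 16.81×51 + 1.38×173 = 409.05 + 1331.32 + 1158.42 + 857.31 + 238.74 = 3994.84
P = 4151.27 / 3994.84 × 100 = 103.9158
Fisher = √(L × P) = √(100.8908 × 103.9158) = 102.3921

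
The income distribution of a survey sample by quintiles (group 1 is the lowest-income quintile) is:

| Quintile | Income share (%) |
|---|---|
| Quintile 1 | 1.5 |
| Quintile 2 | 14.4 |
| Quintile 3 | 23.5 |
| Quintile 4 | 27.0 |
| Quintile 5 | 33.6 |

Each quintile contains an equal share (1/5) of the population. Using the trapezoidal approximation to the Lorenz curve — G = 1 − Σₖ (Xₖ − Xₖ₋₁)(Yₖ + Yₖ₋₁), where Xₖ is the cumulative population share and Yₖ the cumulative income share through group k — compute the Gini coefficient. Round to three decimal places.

0.307

Cumulative income shares Yₖ: 0.0150, 0.1590, 0.3940, 0.6640, 1.0000
Σ (Xₖ−Xₖ₋₁)(Yₖ+Yₖ₋₁) = (1/5)(0.0150+0.0000) + (1/5)(0.1590+0.0150) + (1/5)(0.3940+0.1590) + (1/5)(0.6640+0.3940) + (1/5)(1.0000+0.6640)
  = 0.0030 + 0.0348 + 0.1106 + 0.2116 + 0.3328 = 0.6928
G = 1 − 0.6928 = 0.3072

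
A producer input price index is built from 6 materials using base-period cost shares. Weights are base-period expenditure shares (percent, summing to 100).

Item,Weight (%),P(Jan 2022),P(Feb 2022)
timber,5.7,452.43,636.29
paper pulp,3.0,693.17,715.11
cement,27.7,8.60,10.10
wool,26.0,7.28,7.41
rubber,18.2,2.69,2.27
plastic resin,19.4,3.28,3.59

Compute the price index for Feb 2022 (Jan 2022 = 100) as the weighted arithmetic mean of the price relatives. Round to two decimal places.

106.70

timber: 5.7 × (636.29/452.43) = 5.7 × 1.406383 = 8.0164
paper pulp: 3.0 × (715.11/693.17) = 3.0 × 1.031652 = 3.0950
cement: 27.7 × (10.10/8.60) = 27.7 × 1.174419 = 32.5314
wool: 26.0 × (7.41/7.28) = 26.0 × 1.017857 = 26.4643
rubber: 18.2 × (2.27/2.69) = 18.2 × 0.843866 = 15.3584
plastic resin: 19.4 × (3.59/3.28) = 19.4 × 1.094512 = 21.2335
Index = Σ wᵢ·(p₁ᵢ/p₀ᵢ) = 8.0164 + 3.0950 + 32.5314 + 26.4643 + 15.3584 + 21.2335 = 106.6989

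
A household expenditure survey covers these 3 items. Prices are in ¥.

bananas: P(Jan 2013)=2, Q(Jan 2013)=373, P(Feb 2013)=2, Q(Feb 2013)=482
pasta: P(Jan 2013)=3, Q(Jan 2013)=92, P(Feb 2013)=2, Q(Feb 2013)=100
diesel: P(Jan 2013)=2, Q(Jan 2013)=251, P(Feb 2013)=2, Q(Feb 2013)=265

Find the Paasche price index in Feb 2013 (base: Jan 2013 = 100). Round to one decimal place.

94.4

Paasche price index uses current-period quantities as weights.
ΣP(Feb 2013)·Q(Feb 2013) = 2×482 + 2×100 + 2×265 = 964 + 200 + 530 = 1694
ΣP(Jan 2013)·Q(Feb 2013) = 2×482 + 3×100 + 2×265 = 964 + 300 + 530 = 1794
Index = 1694 / 1794 × 100 = 94.4259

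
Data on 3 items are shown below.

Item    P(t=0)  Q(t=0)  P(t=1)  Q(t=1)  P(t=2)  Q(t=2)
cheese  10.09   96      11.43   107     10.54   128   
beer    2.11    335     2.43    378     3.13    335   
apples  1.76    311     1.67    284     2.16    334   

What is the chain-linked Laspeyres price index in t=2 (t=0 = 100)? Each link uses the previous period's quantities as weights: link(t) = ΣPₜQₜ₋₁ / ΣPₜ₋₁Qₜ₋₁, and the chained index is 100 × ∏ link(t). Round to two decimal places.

Link t=0→t=1:
ΣP(t=1)Q(t=0) = 11.43×96 + 2.43×335 + 1.67×311 = 1097.28 + 814.05 + 519.37 = 2430.7
ΣP(t=0)Q(t=0) = 10.09×96 + 2.11×335 + 1.76×311 = 968.64 + 706.85 + 547.36 = 2222.85
link = 2430.7/2222.85 = 1.093506
Link t=1→t=2:
ΣP(t=2)Q(t=1) = 10.54×107 + 3.13×378 + 2.16×284 = 1127.78 + 1183.14 + 613.44 = 2924.36
ΣP(t=1)Q(t=1) = 11.43×107 + 2.43×378 + 1.67×284 = 1223.01 + 918.54 + 474.28 = 2615.83
link = 2924.36/2615.83 = 1.117947
Chained index = 100 × 1.093506 × 1.117947 = 122.2482

122.25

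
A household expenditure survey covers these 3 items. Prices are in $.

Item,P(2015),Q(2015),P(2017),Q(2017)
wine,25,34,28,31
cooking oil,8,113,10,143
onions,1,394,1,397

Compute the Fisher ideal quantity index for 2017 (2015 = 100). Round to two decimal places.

Laspeyres component (base-period weights):
ΣP(2015)Q(2017) = 25×31 + 8×143 + 1×397 = 775 + 1144 + 397 = 2316
ΣP(2015)Q(2015) = 25×34 + 8×113 + 1×394 = 850 + 904 + 394 = 2148
L = 2316 / 2148 × 100 = 107.8212
Paasche component (current-period weights):
ΣP(2017)Q(2017) = 28×31 + 10×143 + 1×397 = 868 + 1430 + 397 = 2695
ΣP(2017)Q(2015) = 28×34 + 10×113 + 1×394 = 952 + 1130 + 394 = 2476
P = 2695 / 2476 × 100 = 108.8449
Fisher = √(L × P) = √(107.8212 × 108.8449) = 108.3319

108.33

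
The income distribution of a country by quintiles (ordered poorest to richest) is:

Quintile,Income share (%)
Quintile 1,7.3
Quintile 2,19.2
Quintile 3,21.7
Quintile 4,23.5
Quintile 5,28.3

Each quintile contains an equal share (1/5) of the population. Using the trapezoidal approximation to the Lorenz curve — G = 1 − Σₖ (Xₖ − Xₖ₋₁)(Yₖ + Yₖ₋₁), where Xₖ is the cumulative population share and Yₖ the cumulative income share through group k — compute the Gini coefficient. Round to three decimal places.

Cumulative income shares Yₖ: 0.0730, 0.2650, 0.4820, 0.7170, 1.0000
Σ (Xₖ−Xₖ₋₁)(Yₖ+Yₖ₋₁) = (1/5)(0.0730+0.0000) + (1/5)(0.2650+0.0730) + (1/5)(0.4820+0.2650) + (1/5)(0.7170+0.4820) + (1/5)(1.0000+0.7170)
  = 0.0146 + 0.0676 + 0.1494 + 0.2398 + 0.3434 = 0.8148
G = 1 − 0.8148 = 0.1852

0.185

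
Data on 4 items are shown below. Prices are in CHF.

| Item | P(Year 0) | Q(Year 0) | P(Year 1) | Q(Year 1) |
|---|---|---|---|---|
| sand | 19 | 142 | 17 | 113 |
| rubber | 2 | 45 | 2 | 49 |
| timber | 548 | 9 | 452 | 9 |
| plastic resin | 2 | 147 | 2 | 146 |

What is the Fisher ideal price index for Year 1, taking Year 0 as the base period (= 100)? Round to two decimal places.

85.54

Laspeyres component (base-period weights):
ΣP(Year 1)Q(Year 0) = 17×142 + 2×45 + 452×9 + 2×147 = 2414 + 90 + 4068 + 294 = 6866
ΣP(Year 0)Q(Year 0) = 19×142 + 2×45 + 548×9 + 2×147 = 2698 + 90 + 4932 + 294 = 8014
L = 6866 / 8014 × 100 = 85.6751
Paasche component (current-period weights):
ΣP(Year 1)Q(Year 1) = 17×113 + 2×49 + 452×9 + 2×146 = 1921 + 98 + 4068 + 292 = 6379
ΣP(Year 0)Q(Year 1) = 19×113 + 2×49 + 548×9 + 2×146 = 2147 + 98 + 4932 + 292 = 7469
P = 6379 / 7469 × 100 = 85.4063
Fisher = √(L × P) = √(85.6751 × 85.4063) = 85.5406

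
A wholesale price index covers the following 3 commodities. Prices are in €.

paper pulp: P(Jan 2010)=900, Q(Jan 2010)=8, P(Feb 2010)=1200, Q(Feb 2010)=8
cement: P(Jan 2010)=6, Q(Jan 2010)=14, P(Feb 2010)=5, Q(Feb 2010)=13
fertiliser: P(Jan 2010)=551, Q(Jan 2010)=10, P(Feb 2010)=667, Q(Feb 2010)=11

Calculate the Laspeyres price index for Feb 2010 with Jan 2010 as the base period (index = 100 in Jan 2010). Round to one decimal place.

Laspeyres price index uses base-period quantities as weights.
ΣP(Feb 2010)·Q(Jan 2010) = 1200×8 + 5×14 + 667×10 = 9600 + 70 + 6670 = 16340
ΣP(Jan 2010)·Q(Jan 2010) = 900×8 + 6×14 + 551×10 = 7200 + 84 + 5510 = 12794
Index = 16340 / 12794 × 100 = 127.7161

127.7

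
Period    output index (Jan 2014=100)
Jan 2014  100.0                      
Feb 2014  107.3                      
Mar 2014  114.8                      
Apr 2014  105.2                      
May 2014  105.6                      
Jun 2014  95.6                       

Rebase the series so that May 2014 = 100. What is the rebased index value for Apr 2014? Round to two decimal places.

Rebased(Apr 2014) = 105.2 / 105.6 × 100 = 99.6212

99.62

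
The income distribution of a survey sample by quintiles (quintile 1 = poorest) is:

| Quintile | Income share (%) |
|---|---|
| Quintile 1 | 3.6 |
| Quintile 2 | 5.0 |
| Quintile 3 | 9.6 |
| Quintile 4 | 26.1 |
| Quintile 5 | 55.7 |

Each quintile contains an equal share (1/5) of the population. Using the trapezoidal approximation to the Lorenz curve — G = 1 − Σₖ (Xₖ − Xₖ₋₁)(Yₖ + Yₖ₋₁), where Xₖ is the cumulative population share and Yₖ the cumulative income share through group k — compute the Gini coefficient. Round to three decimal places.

Cumulative income shares Yₖ: 0.0360, 0.0860, 0.1820, 0.4430, 1.0000
Σ (Xₖ−Xₖ₋₁)(Yₖ+Yₖ₋₁) = (1/5)(0.0360+0.0000) + (1/5)(0.0860+0.0360) + (1/5)(0.1820+0.0860) + (1/5)(0.4430+0.1820) + (1/5)(1.0000+0.4430)
  = 0.0072 + 0.0244 + 0.0536 + 0.1250 + 0.2886 = 0.4988
G = 1 − 0.4988 = 0.5012

0.501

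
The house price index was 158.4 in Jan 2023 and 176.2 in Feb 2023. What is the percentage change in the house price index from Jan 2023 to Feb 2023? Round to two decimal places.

11.24%

Change = (176.2 − 158.4) / 158.4 × 100
       = 17.8 / 158.4 × 100 = 11.2374%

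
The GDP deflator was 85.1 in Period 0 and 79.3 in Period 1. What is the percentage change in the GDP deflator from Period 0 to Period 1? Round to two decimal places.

-6.82%

Change = (79.3 − 85.1) / 85.1 × 100
       = -5.8 / 85.1 × 100 = -6.8155%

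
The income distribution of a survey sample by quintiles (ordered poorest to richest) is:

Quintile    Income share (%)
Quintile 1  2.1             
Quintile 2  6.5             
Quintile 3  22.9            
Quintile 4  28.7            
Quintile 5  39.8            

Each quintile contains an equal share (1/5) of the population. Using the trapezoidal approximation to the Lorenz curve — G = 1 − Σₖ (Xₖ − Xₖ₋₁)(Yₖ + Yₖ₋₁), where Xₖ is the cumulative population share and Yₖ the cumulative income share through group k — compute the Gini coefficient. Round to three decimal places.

Cumulative income shares Yₖ: 0.0210, 0.0860, 0.3150, 0.6020, 1.0000
Σ (Xₖ−Xₖ₋₁)(Yₖ+Yₖ₋₁) = (1/5)(0.0210+0.0000) + (1/5)(0.0860+0.0210) + (1/5)(0.3150+0.0860) + (1/5)(0.6020+0.3150) + (1/5)(1.0000+0.6020)
  = 0.0042 + 0.0214 + 0.0802 + 0.1834 + 0.3204 = 0.6096
G = 1 − 0.6096 = 0.3904

0.390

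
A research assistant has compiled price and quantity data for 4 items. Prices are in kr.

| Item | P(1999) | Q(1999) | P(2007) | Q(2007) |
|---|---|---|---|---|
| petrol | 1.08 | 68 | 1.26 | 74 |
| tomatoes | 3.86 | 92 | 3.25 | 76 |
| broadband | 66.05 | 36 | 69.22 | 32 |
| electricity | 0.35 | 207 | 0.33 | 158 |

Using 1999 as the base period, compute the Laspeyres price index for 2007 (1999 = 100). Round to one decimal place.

102.3

Laspeyres price index uses base-period quantities as weights.
ΣP(2007)·Q(1999) = 1.26×68 + 3.25×92 + 69.22×36 + 0.33×207 = 85.68 + 299 + 2491.92 + 68.31 = 2944.91
ΣP(1999)·Q(1999) = 1.08×68 + 3.86×92 + 66.05×36 + 0.35×207 = 73.44 + 355.12 + 2377.8 + 72.45 = 2878.81
Index = 2944.91 / 2878.81 × 100 = 102.2961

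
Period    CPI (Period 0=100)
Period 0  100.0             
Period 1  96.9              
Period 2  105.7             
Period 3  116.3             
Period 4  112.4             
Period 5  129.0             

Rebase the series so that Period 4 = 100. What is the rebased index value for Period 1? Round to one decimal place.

Rebased(Period 1) = 96.9 / 112.4 × 100 = 86.2100

86.2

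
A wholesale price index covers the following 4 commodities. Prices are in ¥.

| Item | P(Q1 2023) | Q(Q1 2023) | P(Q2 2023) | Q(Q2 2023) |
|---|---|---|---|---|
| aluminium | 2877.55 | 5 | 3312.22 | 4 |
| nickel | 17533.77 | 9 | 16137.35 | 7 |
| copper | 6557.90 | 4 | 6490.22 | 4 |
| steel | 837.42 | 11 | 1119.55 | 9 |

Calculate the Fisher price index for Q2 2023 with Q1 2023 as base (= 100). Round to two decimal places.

Laspeyres component (base-period weights):
ΣP(Q2 2023)Q(Q1 2023) = 3312.22×5 + 16137.35×9 + 6490.22×4 + 1119.55×11 = 16561.1 + 145236.15 + 25960.88 + 12315.05 = 200073.18
ΣP(Q1 2023)Q(Q1 2023) = 2877.55×5 + 17533.77×9 + 6557.90×4 + 837.42×11 = 14387.75 + 157803.93 + 26231.6 + 9211.62 = 207634.9
L = 200073.18 / 207634.9 × 100 = 96.3582
Paasche component (current-period weights):
ΣP(Q2 2023)Q(Q2 2023) = 3312.22×4 + 16137.35×7 + 6490.22×4 + 1119.55×9 = 13248.88 + 112961.45 + 25960.88 + 10075.95 = 162247.16
ΣP(Q1 2023)Q(Q2 2023) = 2877.55×4 + 17533.77×7 + 6557.90×4 + 837.42×9 = 11510.2 + 122736.39 + 26231.6 + 7536.78 = 168014.97
P = 162247.16 / 168014.97 × 100 = 96.5671
Fisher = √(L × P) = √(96.3582 × 96.5671) = 96.4626

96.46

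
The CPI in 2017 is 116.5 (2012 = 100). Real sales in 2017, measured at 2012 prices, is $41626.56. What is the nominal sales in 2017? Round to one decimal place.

Nominal = Real × (Index/100) = 41626.56 × (116.5/100)
        = 41626.56 × 1.165 = 48494.9424

48494.9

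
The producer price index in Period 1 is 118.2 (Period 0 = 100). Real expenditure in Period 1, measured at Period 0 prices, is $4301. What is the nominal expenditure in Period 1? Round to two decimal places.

5083.78

Nominal = Real × (Index/100) = 4301 × (118.2/100)
        = 4301 × 1.182 = 5083.7820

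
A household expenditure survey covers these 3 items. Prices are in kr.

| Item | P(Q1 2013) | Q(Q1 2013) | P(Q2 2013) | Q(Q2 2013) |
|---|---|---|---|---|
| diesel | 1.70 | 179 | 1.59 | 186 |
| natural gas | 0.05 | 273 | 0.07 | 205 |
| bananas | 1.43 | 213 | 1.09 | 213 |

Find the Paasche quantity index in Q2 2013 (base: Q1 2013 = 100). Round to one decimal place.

Paasche quantity index uses current-period prices as weights.
ΣP(Q2 2013)·Q(Q2 2013) = 1.59×186 + 0.07×205 + 1.09×213 = 295.74 + 14.35 + 232.17 = 542.26
ΣP(Q2 2013)·Q(Q1 2013) = 1.59×179 + 0.07×273 + 1.09×213 = 284.61 + 19.11 + 232.17 = 535.89
Index = 542.26 / 535.89 × 100 = 101.1887

101.2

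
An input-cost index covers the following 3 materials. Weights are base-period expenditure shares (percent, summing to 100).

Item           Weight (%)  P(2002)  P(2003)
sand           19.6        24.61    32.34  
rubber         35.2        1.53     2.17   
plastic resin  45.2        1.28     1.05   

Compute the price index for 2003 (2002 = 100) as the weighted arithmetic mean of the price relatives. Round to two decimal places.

112.76

sand: 19.6 × (32.34/24.61) = 19.6 × 1.314100 = 25.7564
rubber: 35.2 × (2.17/1.53) = 35.2 × 1.418301 = 49.9242
plastic resin: 45.2 × (1.05/1.28) = 45.2 × 0.820312 = 37.0781
Index = Σ wᵢ·(p₁ᵢ/p₀ᵢ) = 25.7564 + 49.9242 + 37.0781 = 112.7587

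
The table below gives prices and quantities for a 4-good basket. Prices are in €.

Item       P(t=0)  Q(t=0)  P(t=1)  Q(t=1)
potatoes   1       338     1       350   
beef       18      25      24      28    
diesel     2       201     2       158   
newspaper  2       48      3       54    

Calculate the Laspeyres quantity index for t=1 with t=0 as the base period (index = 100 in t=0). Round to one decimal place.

Laspeyres quantity index uses base-period prices as weights.
ΣP(t=0)·Q(t=1) = 1×350 + 18×28 + 2×158 + 2×54 = 350 + 504 + 316 + 108 = 1278
ΣP(t=0)·Q(t=0) = 1×338 + 18×25 + 2×201 + 2×48 = 338 + 450 + 402 + 96 = 1286
Index = 1278 / 1286 × 100 = 99.3779

99.4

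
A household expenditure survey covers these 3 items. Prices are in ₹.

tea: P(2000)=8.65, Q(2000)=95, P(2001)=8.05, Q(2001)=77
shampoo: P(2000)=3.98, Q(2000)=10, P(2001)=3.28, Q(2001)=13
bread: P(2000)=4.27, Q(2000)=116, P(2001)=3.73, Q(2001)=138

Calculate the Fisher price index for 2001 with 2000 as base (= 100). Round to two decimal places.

90.37

Laspeyres component (base-period weights):
ΣP(2001)Q(2000) = 8.05×95 + 3.28×10 + 3.73×116 = 764.75 + 32.8 + 432.68 = 1230.23
ΣP(2000)Q(2000) = 8.65×95 + 3.98×10 + 4.27×116 = 821.75 + 39.8 + 495.32 = 1356.87
L = 1230.23 / 1356.87 × 100 = 90.6668
Paasche component (current-period weights):
ΣP(2001)Q(2001) = 8.05×77 + 3.28×13 + 3.73×138 = 619.85 + 42.64 + 514.74 = 1177.23
ΣP(2000)Q(2001) = 8.65×77 + 3.98×13 + 4.27×138 = 666.05 + 51.74 + 589.26 = 1307.05
P = 1177.23 / 1307.05 × 100 = 90.0677
Fisher = √(L × P) = √(90.6668 × 90.0677) = 90.3667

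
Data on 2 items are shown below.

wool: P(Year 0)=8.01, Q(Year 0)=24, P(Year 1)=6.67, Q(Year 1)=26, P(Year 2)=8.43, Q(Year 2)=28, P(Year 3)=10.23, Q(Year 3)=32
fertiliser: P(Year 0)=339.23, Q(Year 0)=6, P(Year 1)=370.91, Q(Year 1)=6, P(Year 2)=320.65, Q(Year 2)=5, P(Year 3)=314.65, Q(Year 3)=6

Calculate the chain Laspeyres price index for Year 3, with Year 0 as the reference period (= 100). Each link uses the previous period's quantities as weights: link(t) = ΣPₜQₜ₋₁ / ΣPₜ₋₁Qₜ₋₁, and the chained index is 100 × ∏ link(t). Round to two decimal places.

96.73

Link Year 0→Year 1:
ΣP(Year 1)Q(Year 0) = 6.67×24 + 370.91×6 = 160.08 + 2225.46 = 2385.54
ΣP(Year 0)Q(Year 0) = 8.01×24 + 339.23×6 = 192.24 + 2035.38 = 2227.62
link = 2385.54/2227.62 = 1.070892
Link Year 1→Year 2:
ΣP(Year 2)Q(Year 1) = 8.43×26 + 320.65×6 = 219.18 + 1923.9 = 2143.08
ΣP(Year 1)Q(Year 1) = 6.67×26 + 370.91×6 = 173.42 + 2225.46 = 2398.88
link = 2143.08/2398.88 = 0.893367
Link Year 2→Year 3:
ΣP(Year 3)Q(Year 2) = 10.23×28 + 314.65×5 = 286.44 + 1573.25 = 1859.69
ΣP(Year 2)Q(Year 2) = 8.43×28 + 320.65×5 = 236.04 + 1603.25 = 1839.29
link = 1859.69/1839.29 = 1.011091
Chained index = 100 × 1.070892 × 0.893367 × 1.011091 = 96.7310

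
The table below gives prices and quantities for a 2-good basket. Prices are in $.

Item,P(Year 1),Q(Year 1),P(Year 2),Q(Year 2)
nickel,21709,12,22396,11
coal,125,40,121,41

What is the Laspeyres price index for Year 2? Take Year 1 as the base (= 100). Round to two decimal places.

103.04

Laspeyres price index uses base-period quantities as weights.
ΣP(Year 2)·Q(Year 1) = 22396×12 + 121×40 = 268752 + 4840 = 273592
ΣP(Year 1)·Q(Year 1) = 21709×12 + 125×40 = 260508 + 5000 = 265508
Index = 273592 / 265508 × 100 = 103.0447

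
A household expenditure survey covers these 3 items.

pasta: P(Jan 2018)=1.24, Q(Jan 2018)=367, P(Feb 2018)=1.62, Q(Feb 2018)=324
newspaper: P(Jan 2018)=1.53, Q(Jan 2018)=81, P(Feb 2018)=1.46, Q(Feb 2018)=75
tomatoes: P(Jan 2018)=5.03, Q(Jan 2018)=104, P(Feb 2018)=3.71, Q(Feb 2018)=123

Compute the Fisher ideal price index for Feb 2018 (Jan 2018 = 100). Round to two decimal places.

Laspeyres component (base-period weights):
ΣP(Feb 2018)Q(Jan 2018) = 1.62×367 + 1.46×81 + 3.71×104 = 594.54 + 118.26 + 385.84 = 1098.64
ΣP(Jan 2018)Q(Jan 2018) = 1.24×367 + 1.53×81 + 5.03×104 = 455.08 + 123.93 + 523.12 = 1102.13
L = 1098.64 / 1102.13 × 100 = 99.6833
Paasche component (current-period weights):
ΣP(Feb 2018)Q(Feb 2018) = 1.62×324 + 1.46×75 + 3.71×123 = 524.88 + 109.5 + 456.33 = 1090.71
ΣP(Jan 2018)Q(Feb 2018) = 1.24×324 + 1.53×75 + 5.03×123 = 401.76 + 114.75 + 618.69 = 1135.2
P = 1090.71 / 1135.2 × 100 = 96.0809
Fisher = √(L × P) = √(99.6833 × 96.0809) = 97.8655

97.87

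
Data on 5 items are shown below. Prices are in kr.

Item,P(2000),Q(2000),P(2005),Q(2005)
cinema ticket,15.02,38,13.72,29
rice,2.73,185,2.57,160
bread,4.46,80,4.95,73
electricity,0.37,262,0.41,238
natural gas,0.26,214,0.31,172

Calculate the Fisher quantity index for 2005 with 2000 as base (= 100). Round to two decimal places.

84.15

Laspeyres component (base-period weights):
ΣP(2000)Q(2005) = 15.02×29 + 2.73×160 + 4.46×73 + 0.37×238 + 0.26×172 = 435.58 + 436.8 + 325.58 + 88.06 + 44.72 = 1330.74
ΣP(2000)Q(2000) = 15.02×38 + 2.73×185 + 4.46×80 + 0.37×262 + 0.26×214 = 570.76 + 505.05 + 356.8 + 96.94 + 55.64 = 1585.19
L = 1330.74 / 1585.19 × 100 = 83.9483
Paasche component (current-period weights):
ΣP(2005)Q(2005) = 13.72×29 + 2.57×160 + 4.95×73 + 0.41×238 + 0.31×172 = 397.88 + 411.2 + 361.35 + 97.58 + 53.32 = 1321.33
ΣP(2005)Q(2000) = 13.72×38 + 2.57×185 + 4.95×80 + 0.41×262 + 0.31×214 = 521.36 + 475.45 + 396 + 107.42 + 66.34 = 1566.57
P = 1321.33 / 1566.57 × 100 = 84.3454
Fisher = √(L × P) = √(83.9483 × 84.3454) = 84.1466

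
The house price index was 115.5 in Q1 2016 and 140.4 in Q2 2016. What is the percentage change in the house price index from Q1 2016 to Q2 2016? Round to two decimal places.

21.56%

Change = (140.4 − 115.5) / 115.5 × 100
       = 24.9 / 115.5 × 100 = 21.5584%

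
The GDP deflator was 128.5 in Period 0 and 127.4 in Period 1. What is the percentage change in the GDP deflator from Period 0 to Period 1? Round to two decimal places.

-0.86%

Change = (127.4 − 128.5) / 128.5 × 100
       = -1.1 / 128.5 × 100 = -0.8560%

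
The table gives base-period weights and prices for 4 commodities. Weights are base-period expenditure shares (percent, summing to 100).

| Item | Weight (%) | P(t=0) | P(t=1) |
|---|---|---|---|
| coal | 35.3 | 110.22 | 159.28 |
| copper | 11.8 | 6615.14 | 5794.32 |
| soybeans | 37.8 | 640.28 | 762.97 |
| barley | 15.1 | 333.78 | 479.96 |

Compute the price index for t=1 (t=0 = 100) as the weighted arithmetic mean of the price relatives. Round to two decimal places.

coal: 35.3 × (159.28/110.22) = 35.3 × 1.445110 = 51.0124
copper: 11.8 × (5794.32/6615.14) = 11.8 × 0.875918 = 10.3358
soybeans: 37.8 × (762.97/640.28) = 37.8 × 1.191619 = 45.0432
barley: 15.1 × (479.96/333.78) = 15.1 × 1.437953 = 21.7131
Index = Σ wᵢ·(p₁ᵢ/p₀ᵢ) = 51.0124 + 10.3358 + 45.0432 + 21.7131 = 128.1045

128.10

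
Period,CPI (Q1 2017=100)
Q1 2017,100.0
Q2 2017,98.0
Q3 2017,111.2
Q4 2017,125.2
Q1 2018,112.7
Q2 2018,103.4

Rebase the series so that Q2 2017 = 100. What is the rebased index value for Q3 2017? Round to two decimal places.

Rebased(Q3 2017) = 111.2 / 98.0 × 100 = 113.4694

113.47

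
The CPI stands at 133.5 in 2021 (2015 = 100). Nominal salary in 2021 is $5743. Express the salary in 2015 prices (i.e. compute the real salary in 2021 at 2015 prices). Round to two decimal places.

4301.87

Real = Nominal ÷ (Index/100) = 5743 ÷ (133.5/100)
     = 5743 ÷ 1.335 = 4301.8727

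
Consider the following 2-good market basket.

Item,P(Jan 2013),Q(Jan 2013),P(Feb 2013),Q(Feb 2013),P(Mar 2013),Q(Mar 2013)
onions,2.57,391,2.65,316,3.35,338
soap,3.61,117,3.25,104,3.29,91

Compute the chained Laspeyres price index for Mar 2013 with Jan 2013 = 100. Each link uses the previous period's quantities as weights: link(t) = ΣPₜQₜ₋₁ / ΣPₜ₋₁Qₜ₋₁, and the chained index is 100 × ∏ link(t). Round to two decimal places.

118.27

Link Jan 2013→Feb 2013:
ΣP(Feb 2013)Q(Jan 2013) = 2.65×391 + 3.25×117 = 1036.15 + 380.25 = 1416.4
ΣP(Jan 2013)Q(Jan 2013) = 2.57×391 + 3.61×117 = 1004.87 + 422.37 = 1427.24
link = 1416.4/1427.24 = 0.992405
Link Feb 2013→Mar 2013:
ΣP(Mar 2013)Q(Feb 2013) = 3.35×316 + 3.29×104 = 1058.6 + 342.16 = 1400.76
ΣP(Feb 2013)Q(Feb 2013) = 2.65×316 + 3.25×104 = 837.4 + 338 = 1175.4
link = 1400.76/1175.4 = 1.191730
Chained index = 100 × 0.992405 × 1.191730 = 118.2679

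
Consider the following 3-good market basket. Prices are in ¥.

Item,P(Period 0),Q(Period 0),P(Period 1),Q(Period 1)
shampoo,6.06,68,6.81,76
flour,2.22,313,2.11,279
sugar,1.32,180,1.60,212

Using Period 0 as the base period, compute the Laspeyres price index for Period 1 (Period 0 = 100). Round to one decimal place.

105.0

Laspeyres price index uses base-period quantities as weights.
ΣP(Period 1)·Q(Period 0) = 6.81×68 + 2.11×313 + 1.60×180 = 463.08 + 660.43 + 288 = 1411.51
ΣP(Period 0)·Q(Period 0) = 6.06×68 + 2.22×313 + 1.32×180 = 412.08 + 694.86 + 237.6 = 1344.54
Index = 1411.51 / 1344.54 × 100 = 104.9809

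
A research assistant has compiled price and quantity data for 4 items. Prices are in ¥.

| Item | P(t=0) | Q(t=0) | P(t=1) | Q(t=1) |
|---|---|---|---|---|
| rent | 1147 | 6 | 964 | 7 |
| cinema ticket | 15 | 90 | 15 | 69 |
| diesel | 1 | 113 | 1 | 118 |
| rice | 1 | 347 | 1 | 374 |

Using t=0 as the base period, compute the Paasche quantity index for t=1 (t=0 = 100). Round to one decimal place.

109.0

Paasche quantity index uses current-period prices as weights.
ΣP(t=1)·Q(t=1) = 964×7 + 15×69 + 1×118 + 1×374 = 6748 + 1035 + 118 + 374 = 8275
ΣP(t=1)·Q(t=0) = 964×6 + 15×90 + 1×113 + 1×347 = 5784 + 1350 + 113 + 347 = 7594
Index = 8275 / 7594 × 100 = 108.9676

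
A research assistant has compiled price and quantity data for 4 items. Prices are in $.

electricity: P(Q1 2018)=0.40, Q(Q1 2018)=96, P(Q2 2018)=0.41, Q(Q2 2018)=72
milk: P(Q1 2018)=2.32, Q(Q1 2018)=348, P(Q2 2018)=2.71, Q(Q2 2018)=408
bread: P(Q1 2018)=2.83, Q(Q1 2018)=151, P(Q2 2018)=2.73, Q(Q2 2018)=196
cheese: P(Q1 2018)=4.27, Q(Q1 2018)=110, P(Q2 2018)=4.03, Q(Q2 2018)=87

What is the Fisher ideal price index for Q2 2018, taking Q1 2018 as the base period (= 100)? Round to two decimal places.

105.87

Laspeyres component (base-period weights):
ΣP(Q2 2018)Q(Q1 2018) = 0.41×96 + 2.71×348 + 2.73×151 + 4.03×110 = 39.36 + 943.08 + 412.23 + 443.3 = 1837.97
ΣP(Q1 2018)Q(Q1 2018) = 0.40×96 + 2.32×348 + 2.83×151 + 4.27×110 = 38.4 + 807.36 + 427.33 + 469.7 = 1742.79
L = 1837.97 / 1742.79 × 100 = 105.4614
Paasche component (current-period weights):
ΣP(Q2 2018)Q(Q2 2018) = 0.41×72 + 2.71×408 + 2.73×196 + 4.03×87 = 29.52 + 1105.68 + 535.08 + 350.61 = 2020.89
ΣP(Q1 2018)Q(Q2 2018) = 0.40×72 + 2.32×408 + 2.83×196 + 4.27×87 = 28.8 + 946.56 + 554.68 + 371.49 = 1901.53
P = 2020.89 / 1901.53 × 100 = 106.2771
Fisher = √(L × P) = √(105.4614 × 106.2771) = 105.8684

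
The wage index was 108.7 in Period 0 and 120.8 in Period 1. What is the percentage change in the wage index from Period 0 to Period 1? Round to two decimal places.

Change = (120.8 − 108.7) / 108.7 × 100
       = 12.1 / 108.7 × 100 = 11.1316%

11.13%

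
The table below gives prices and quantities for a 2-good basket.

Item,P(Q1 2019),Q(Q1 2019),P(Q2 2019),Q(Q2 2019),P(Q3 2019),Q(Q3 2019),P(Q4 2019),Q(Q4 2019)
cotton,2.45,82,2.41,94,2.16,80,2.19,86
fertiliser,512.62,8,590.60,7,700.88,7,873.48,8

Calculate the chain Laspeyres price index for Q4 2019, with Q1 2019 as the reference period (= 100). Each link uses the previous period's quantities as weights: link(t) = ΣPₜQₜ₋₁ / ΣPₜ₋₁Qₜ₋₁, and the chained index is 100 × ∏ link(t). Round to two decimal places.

166.02

Link Q1 2019→Q2 2019:
ΣP(Q2 2019)Q(Q1 2019) = 2.41×82 + 590.60×8 = 197.62 + 4724.8 = 4922.42
ΣP(Q1 2019)Q(Q1 2019) = 2.45×82 + 512.62×8 = 200.9 + 4100.96 = 4301.86
link = 4922.42/4301.86 = 1.144254
Link Q2 2019→Q3 2019:
ΣP(Q3 2019)Q(Q2 2019) = 2.16×94 + 700.88×7 = 203.04 + 4906.16 = 5109.2
ΣP(Q2 2019)Q(Q2 2019) = 2.41×94 + 590.60×7 = 226.54 + 4134.2 = 4360.74
link = 5109.2/4360.74 = 1.171636
Link Q3 2019→Q4 2019:
ΣP(Q4 2019)Q(Q3 2019) = 2.19×80 + 873.48×7 = 175.2 + 6114.36 = 6289.56
ΣP(Q3 2019)Q(Q3 2019) = 2.16×80 + 700.88×7 = 172.8 + 4906.16 = 5078.96
link = 6289.56/5078.96 = 1.238356
Chained index = 100 × 1.144254 × 1.171636 × 1.238356 = 166.0201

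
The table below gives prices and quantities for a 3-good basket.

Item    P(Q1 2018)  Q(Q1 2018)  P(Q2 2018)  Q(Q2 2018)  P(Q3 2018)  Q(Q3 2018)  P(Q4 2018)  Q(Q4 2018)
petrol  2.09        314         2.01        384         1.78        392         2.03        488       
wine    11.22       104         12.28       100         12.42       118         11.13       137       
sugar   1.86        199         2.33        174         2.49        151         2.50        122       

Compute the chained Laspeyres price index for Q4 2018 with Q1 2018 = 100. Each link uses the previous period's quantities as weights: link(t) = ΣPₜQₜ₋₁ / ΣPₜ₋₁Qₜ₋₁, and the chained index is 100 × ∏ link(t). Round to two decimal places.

103.85

Link Q1 2018→Q2 2018:
ΣP(Q2 2018)Q(Q1 2018) = 2.01×314 + 12.28×104 + 2.33×199 = 631.14 + 1277.12 + 463.67 = 2371.93
ΣP(Q1 2018)Q(Q1 2018) = 2.09×314 + 11.22×104 + 1.86×199 = 656.26 + 1166.88 + 370.14 = 2193.28
link = 2371.93/2193.28 = 1.081453
Link Q2 2018→Q3 2018:
ΣP(Q3 2018)Q(Q2 2018) = 1.78×384 + 12.42×100 + 2.49×174 = 683.52 + 1242 + 433.26 = 2358.78
ΣP(Q2 2018)Q(Q2 2018) = 2.01×384 + 12.28×100 + 2.33×174 = 771.84 + 1228 + 405.42 = 2405.26
link = 2358.78/2405.26 = 0.980676
Link Q3 2018→Q4 2018:
ΣP(Q4 2018)Q(Q3 2018) = 2.03×392 + 11.13×118 + 2.50×151 = 795.76 + 1313.34 + 377.5 = 2486.6
ΣP(Q3 2018)Q(Q3 2018) = 1.78×392 + 12.42×118 + 2.49×151 = 697.76 + 1465.56 + 375.99 = 2539.31
link = 2486.6/2539.31 = 0.979242
Chained index = 100 × 1.081453 × 0.980676 × 0.979242 = 103.8540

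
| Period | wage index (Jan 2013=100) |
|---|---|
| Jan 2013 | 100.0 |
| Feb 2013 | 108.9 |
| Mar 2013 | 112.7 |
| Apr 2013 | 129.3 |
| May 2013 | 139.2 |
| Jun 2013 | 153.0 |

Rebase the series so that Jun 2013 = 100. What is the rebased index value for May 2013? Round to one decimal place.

91.0

Rebased(May 2013) = 139.2 / 153.0 × 100 = 90.9804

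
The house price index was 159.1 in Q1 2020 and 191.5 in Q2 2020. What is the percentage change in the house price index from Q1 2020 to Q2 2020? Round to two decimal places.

Change = (191.5 − 159.1) / 159.1 × 100
       = 32.4 / 159.1 × 100 = 20.3646%

20.36%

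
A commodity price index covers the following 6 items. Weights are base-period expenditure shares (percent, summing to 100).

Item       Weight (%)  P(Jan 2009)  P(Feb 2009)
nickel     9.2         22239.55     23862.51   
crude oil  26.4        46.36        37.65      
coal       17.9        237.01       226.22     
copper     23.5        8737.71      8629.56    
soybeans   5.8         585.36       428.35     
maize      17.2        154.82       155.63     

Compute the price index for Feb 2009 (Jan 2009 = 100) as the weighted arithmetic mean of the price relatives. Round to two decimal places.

93.14

nickel: 9.2 × (23862.51/22239.55) = 9.2 × 1.072976 = 9.8714
crude oil: 26.4 × (37.65/46.36) = 26.4 × 0.812123 = 21.4400
coal: 17.9 × (226.22/237.01) = 17.9 × 0.954474 = 17.0851
copper: 23.5 × (8629.56/8737.71) = 23.5 × 0.987623 = 23.2091
soybeans: 5.8 × (428.35/585.36) = 5.8 × 0.731772 = 4.2443
maize: 17.2 × (155.63/154.82) = 17.2 × 1.005232 = 17.2900
Index = Σ wᵢ·(p₁ᵢ/p₀ᵢ) = 9.8714 + 21.4400 + 17.0851 + 23.2091 + 4.2443 + 17.2900 = 93.1399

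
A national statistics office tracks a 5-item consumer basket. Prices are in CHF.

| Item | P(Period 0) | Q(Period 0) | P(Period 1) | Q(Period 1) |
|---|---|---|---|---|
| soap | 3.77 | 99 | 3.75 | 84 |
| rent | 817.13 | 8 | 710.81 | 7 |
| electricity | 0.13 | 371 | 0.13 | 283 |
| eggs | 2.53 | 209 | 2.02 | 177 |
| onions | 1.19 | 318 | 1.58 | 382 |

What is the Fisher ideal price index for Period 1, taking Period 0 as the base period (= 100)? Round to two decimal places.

89.76

Laspeyres component (base-period weights):
ΣP(Period 1)Q(Period 0) = 3.75×99 + 710.81×8 + 0.13×371 + 2.02×209 + 1.58×318 = 371.25 + 5686.48 + 48.23 + 422.18 + 502.44 = 7030.58
ΣP(Period 0)Q(Period 0) = 3.77×99 + 817.13×8 + 0.13×371 + 2.53×209 + 1.19×318 = 373.23 + 6537.04 + 48.23 + 528.77 + 378.42 = 7865.69
L = 7030.58 / 7865.69 × 100 = 89.3829
Paasche component (current-period weights):
ΣP(Period 1)Q(Period 1) = 3.75×84 + 710.81×7 + 0.13×283 + 2.02×177 + 1.58×382 = 315 + 4975.67 + 36.79 + 357.54 + 603.56 = 6288.56
ΣP(Period 0)Q(Period 1) = 3.77×84 + 817.13×7 + 0.13×283 + 2.53×177 + 1.19×382 = 316.68 + 5719.91 + 36.79 + 447.81 + 454.58 = 6975.77
P = 6288.56 / 6975.77 × 100 = 90.1486
Fisher = √(L × P) = √(89.3829 × 90.1486) = 89.7649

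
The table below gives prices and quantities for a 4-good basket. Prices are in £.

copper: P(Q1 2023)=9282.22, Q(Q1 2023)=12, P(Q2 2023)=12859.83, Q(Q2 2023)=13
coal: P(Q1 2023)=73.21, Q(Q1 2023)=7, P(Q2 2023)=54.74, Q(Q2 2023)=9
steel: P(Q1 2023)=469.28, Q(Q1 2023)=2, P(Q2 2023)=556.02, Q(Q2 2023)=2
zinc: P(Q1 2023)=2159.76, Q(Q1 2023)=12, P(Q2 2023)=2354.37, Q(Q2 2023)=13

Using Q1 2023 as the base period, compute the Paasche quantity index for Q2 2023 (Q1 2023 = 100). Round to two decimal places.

108.33

Paasche quantity index uses current-period prices as weights.
ΣP(Q2 2023)·Q(Q2 2023) = 12859.83×13 + 54.74×9 + 556.02×2 + 2354.37×13 = 167177.79 + 492.66 + 1112.04 + 30606.81 = 199389.3
ΣP(Q2 2023)·Q(Q1 2023) = 12859.83×12 + 54.74×7 + 556.02×2 + 2354.37×12 = 154317.96 + 383.18 + 1112.04 + 28252.44 = 184065.62
Index = 199389.3 / 184065.62 × 100 = 108.3251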